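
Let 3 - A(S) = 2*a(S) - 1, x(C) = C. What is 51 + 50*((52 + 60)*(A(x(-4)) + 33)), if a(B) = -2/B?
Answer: 201651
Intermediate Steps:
A(S) = 4 + 4/S (A(S) = 3 - (2*(-2/S) - 1) = 3 - (-4/S - 1) = 3 - (-1 - 4/S) = 3 + (1 + 4/S) = 4 + 4/S)
51 + 50*((52 + 60)*(A(x(-4)) + 33)) = 51 + 50*((52 + 60)*((4 + 4/(-4)) + 33)) = 51 + 50*(112*((4 + 4*(-1/4)) + 33)) = 51 + 50*(112*((4 - 1) + 33)) = 51 + 50*(112*(3 + 33)) = 51 + 50*(112*36) = 51 + 50*4032 = 51 + 201600 = 201651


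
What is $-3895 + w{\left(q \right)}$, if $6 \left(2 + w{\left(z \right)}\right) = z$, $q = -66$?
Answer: $-3908$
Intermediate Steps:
$w{\left(z \right)} = -2 + \frac{z}{6}$
$-3895 + w{\left(q \right)} = -3895 + \left(-2 + \frac{1}{6} \left(-66\right)\right) = -3895 - 13 = -3908$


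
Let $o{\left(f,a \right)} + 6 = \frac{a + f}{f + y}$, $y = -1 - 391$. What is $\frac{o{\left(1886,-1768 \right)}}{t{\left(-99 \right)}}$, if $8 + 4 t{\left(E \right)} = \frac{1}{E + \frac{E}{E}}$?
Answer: $\frac{1733816}{586395} \approx 2.9567$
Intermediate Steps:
$y = -392$ ($y = -1 - 391 = -392$)
$t{\left(E \right)} = -2 + \frac{1}{4 \left(1 + E\right)}$ ($t{\left(E \right)} = -2 + \frac{1}{4 \left(E + \frac{E}{E}\right)} = -2 + \frac{1}{4 \left(E + 1\right)} = -2 + \frac{1}{4 \left(1 + E\right)}$)
$o{\left(f,a \right)} = -6 + \frac{a + f}{-392 + f}$ ($o{\left(f,a \right)} = -6 + \frac{a + f}{f - 392} = -6 + \frac{a + f}{-392 + f}$)
$\frac{o{\left(1886,-1768 \right)}}{t{\left(-99 \right)}} = \frac{\frac{1}{-392 + 1886} \left(2352 - 1768 - 9430\right)}{\frac{1}{4} \frac{1}{1 - 99} \left(-7 - -792\right)} = \frac{\frac{1}{1494} \left(2352 - 1768 - 9430\right)}{\frac{1}{4} \frac{1}{-98} \left(-7 + 792\right)} = \frac{\frac{1}{1494} \left(-8846\right)}{\frac{1}{4} \left(- \frac{1}{98}\right) 785} = - \frac{4423}{747 \left(- \frac{785}{392}\right)} = \left(- \frac{4423}{747}\right) \left(- \frac{392}{785}\right) = \frac{1733816}{586395}$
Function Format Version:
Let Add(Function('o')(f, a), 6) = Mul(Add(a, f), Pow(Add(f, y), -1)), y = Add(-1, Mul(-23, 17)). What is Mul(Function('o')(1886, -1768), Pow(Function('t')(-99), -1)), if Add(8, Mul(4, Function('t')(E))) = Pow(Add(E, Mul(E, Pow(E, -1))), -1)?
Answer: Rational(1733816, 586395) ≈ 2.9567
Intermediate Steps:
y = -392 (y = Add(-1, -391) = -392)
Function('t')(E) = Add(-2, Mul(Rational(1, 4), Pow(Add(1, E), -1))) (Function('t')(E) = Add(-2, Mul(Rational(1, 4), Pow(Add(E, Mul(E, Pow(E, -1))), -1))) = Add(-2, Mul(Rational(1, 4), Pow(Add(E, 1), -1))) = Add(-2, Mul(Rational(1, 4), Pow(Add(1, E), -1))))
Function('o')(f, a) = Add(-6, Mul(Pow(Add(-392, f), -1), Add(a, f))) (Function('o')(f, a) = Add(-6, Mul(Add(a, f), Pow(Add(f, -392), -1))) = Add(-6, Mul(Add(a, f), Pow(Add(-392, f), -1))) = Add(-6, Mul(Pow(Add(-392, f), -1), Add(a, f))))
Mul(Function('o')(1886, -1768), Pow(Function('t')(-99), -1)) = Mul(Mul(Pow(Add(-392, 1886), -1), Add(2352, -1768, Mul(-5, 1886))), Pow(Mul(Rational(1, 4), Pow(Add(1, -99), -1), Add(-7, Mul(-8, -99))), -1)) = Mul(Mul(Pow(1494, -1), Add(2352, -1768, -9430)), Pow(Mul(Rational(1, 4), Pow(-98, -1), Add(-7, 792)), -1)) = Mul(Mul(Rational(1, 1494), -8846), Pow(Mul(Rational(1, 4), Rational(-1, 98), 785), -1)) = Mul(Rational(-4423, 747), Pow(Rational(-785, 392), -1)) = Mul(Rational(-4423, 747), Rational(-392, 785)) = Rational(1733816, 586395)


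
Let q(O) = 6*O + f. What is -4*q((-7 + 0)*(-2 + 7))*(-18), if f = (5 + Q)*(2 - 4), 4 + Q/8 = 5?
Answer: -16992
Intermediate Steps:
Q = 8 (Q = -32 + 8*5 = -32 + 40 = 8)
f = -26 (f = (5 + 8)*(2 - 4) = 13*(-2) = -26)
q(O) = -26 + 6*O (q(O) = 6*O - 26 = -26 + 6*O)
-4*q((-7 + 0)*(-2 + 7))*(-18) = -4*(-26 + 6*((-7 + 0)*(-2 + 7)))*(-18) = -4*(-26 + 6*(-7*5))*(-18) = -4*(-26 + 6*(-35))*(-18) = -4*(-26 - 210)*(-18) = -4*(-236)*(-18) = 944*(-18) = -16992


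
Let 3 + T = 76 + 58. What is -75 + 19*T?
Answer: 2414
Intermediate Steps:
T = 131 (T = -3 + (76 + 58) = -3 + 134 = 131)
-75 + 19*T = -75 + 19*131 = -75 + 2489 = 2414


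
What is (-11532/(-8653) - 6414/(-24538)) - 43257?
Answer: -4592152074570/106163657 ≈ -43255.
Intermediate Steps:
(-11532/(-8653) - 6414/(-24538)) - 43257 = (-11532*(-1/8653) - 6414*(-1/24538)) - 43257 = (11532/8653 + 3207/12269) - 43257 = 169236279/106163657 - 43257 = -4592152074570/106163657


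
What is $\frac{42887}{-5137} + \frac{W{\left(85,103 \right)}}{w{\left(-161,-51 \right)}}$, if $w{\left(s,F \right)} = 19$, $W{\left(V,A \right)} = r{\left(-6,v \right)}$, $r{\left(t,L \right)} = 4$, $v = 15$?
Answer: $- \frac{794305}{97603} \approx -8.1381$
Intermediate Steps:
$W{\left(V,A \right)} = 4$
$\frac{42887}{-5137} + \frac{W{\left(85,103 \right)}}{w{\left(-161,-51 \right)}} = \frac{42887}{-5137} + \frac{4}{19} = 42887 \left(- \frac{1}{5137}\right) + 4 \cdot \frac{1}{19} = - \frac{42887}{5137} + \frac{4}{19} = - \frac{794305}{97603}$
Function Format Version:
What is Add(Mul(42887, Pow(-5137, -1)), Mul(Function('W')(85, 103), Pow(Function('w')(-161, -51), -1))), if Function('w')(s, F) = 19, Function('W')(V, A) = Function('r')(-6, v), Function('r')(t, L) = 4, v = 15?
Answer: Rational(-794305, 97603) ≈ -8.1381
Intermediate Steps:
Function('W')(V, A) = 4
Add(Mul(42887, Pow(-5137, -1)), Mul(Function('W')(85, 103), Pow(Function('w')(-161, -51), -1))) = Add(Mul(42887, Pow(-5137, -1)), Mul(4, Pow(19, -1))) = Add(Mul(42887, Rational(-1, 5137)), Mul(4, Rational(1, 19))) = Add(Rational(-42887, 5137), Rational(4, 19)) = Rational(-794305, 97603)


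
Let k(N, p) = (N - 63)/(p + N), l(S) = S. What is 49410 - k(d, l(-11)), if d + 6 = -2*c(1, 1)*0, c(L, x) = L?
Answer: 839901/17 ≈ 49406.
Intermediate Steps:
d = -6 (d = -6 - 2*1*0 = -6 - 2*0 = -6 + 0 = -6)
k(N, p) = (-63 + N)/(N + p)
49410 - k(d, l(-11)) = 49410 - (-63 - 6)/(-6 - 11) = 49410 - (-69)/(-17) = 49410 - (-1)*(-69)/17 = 49410 - 1*69/17 = 49410 - 69/17 = 839901/17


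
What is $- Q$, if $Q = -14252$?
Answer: $14252$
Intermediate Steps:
$- Q = \left(-1\right) \left(-14252\right) = 14252$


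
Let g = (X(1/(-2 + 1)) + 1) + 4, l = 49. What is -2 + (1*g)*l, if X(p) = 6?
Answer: 537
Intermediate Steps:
g = 11 (g = (6 + 1) + 4 = 7 + 4 = 11)
-2 + (1*g)*l = -2 + (1*11)*49 = -2 + 11*49 = -2 + 539 = 537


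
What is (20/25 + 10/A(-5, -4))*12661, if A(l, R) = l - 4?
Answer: -177254/45 ≈ -3939.0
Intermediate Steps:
A(l, R) = -4 + l
(20/25 + 10/A(-5, -4))*12661 = (20/25 + 10/(-4 - 5))*12661 = (20*(1/25) + 10/(-9))*12661 = (4/5 + 10*(-1/9))*12661 = (4/5 - 10/9)*12661 = -14/45*12661 = -177254/45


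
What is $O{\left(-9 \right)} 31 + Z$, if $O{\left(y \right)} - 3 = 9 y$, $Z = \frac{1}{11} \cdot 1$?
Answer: $- \frac{26597}{11} \approx -2417.9$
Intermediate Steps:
$Z = \frac{1}{11}$ ($Z = \frac{1}{11} \cdot 1 = \frac{1}{11} \approx 0.090909$)
$O{\left(y \right)} = 3 + 9 y$
$O{\left(-9 \right)} 31 + Z = \left(3 + 9 \left(-9\right)\right) 31 + \frac{1}{11} = \left(3 - 81\right) 31 + \frac{1}{11} = \left(-78\right) 31 + \frac{1}{11} = -2418 + \frac{1}{11} = - \frac{26597}{11}$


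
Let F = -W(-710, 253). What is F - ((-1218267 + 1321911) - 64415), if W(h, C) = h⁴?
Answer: -254116849229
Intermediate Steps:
F = -254116810000 (F = -1*(-710)⁴ = -1*254116810000 = -254116810000)
F - ((-1218267 + 1321911) - 64415) = -254116810000 - ((-1218267 + 1321911) - 64415) = -254116810000 - (103644 - 64415) = -254116810000 - 1*39229 = -254116810000 - 39229 = -254116849229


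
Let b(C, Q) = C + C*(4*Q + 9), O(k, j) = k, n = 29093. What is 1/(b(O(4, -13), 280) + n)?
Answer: 1/33613 ≈ 2.9750e-5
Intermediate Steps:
b(C, Q) = C + C*(9 + 4*Q)
1/(b(O(4, -13), 280) + n) = 1/(2*4*(5 + 2*280) + 29093) = 1/(2*4*(5 + 560) + 29093) = 1/(2*4*565 + 29093) = 1/(4520 + 29093) = 1/33613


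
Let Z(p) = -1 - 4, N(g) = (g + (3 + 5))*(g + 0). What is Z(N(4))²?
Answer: 25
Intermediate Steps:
N(g) = g*(8 + g) (N(g) = (g + 8)*g = (8 + g)*g = g*(8 + g))
Z(p) = -5
Z(N(4))² = (-5)² = 25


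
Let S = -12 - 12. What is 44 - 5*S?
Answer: 164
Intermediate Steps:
S = -24
44 - 5*S = 44 - 5*(-24) = 44 + 120 = 164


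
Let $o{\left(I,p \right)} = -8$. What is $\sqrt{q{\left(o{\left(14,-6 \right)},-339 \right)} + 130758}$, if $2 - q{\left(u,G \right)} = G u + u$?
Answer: $2 \sqrt{32014} \approx 357.85$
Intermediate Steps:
$q{\left(u,G \right)} = 2 - u - G u$ ($q{\left(u,G \right)} = 2 - \left(G u + u\right) = 2 - \left(u + G u\right) = 2 - u - G u$)
$\sqrt{q{\left(o{\left(14,-6 \right)},-339 \right)} + 130758} = \sqrt{\left(2 - -8 - \left(-339\right) \left(-8\right)\right) + 130758} = \sqrt{\left(2 + 8 - 2712\right) + 130758} = \sqrt{-2702 + 130758} = \sqrt{128056} = 2 \sqrt{32014}$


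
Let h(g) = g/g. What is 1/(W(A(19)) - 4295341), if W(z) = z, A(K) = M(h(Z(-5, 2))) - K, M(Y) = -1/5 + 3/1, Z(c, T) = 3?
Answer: -5/21476786 ≈ -2.3281e-7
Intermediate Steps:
h(g) = 1
M(Y) = 14/5 (M(Y) = -1*⅕ + 3*1 = -⅕ + 3 = 14/5)
A(K) = 14/5 - K
1/(W(A(19)) - 4295341) = 1/((14/5 - 1*19) - 4295341) = 1/((14/5 - 19) - 4295341) = 1/(-81/5 - 4295341) = 1/(-21476786/5) = -5/21476786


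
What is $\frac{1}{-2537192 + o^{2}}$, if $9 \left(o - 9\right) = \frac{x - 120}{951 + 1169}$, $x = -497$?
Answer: $- \frac{364046400}{923626337472191} \approx -3.9415 \cdot 10^{-7}$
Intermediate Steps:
$o = \frac{171103}{19080}$ ($o = 9 + \frac{\left(-497 - 120\right) \frac{1}{951 + 1169}}{9} = 9 + \frac{\left(-617\right) \frac{1}{2120}}{9} = 9 + \frac{1}{9} \left(- \frac{617}{2120}\right) = 9 - \frac{617}{19080} = \frac{171103}{19080} \approx 8.9677$)
$\frac{1}{-2537192 + o^{2}} = \frac{1}{-2537192 + \left(\frac{171103}{19080}\right)^{2}} = \frac{1}{-2537192 + \frac{29276236609}{364046400}} = \frac{1}{- \frac{923626337472191}{364046400}} = - \frac{364046400}{923626337472191}$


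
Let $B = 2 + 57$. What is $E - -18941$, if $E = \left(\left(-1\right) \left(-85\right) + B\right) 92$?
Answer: $32189$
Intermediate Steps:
$B = 59$
$E = 13248$ ($E = \left(\left(-1\right) \left(-85\right) + 59\right) 92 = \left(85 + 59\right) 92 = 144 \cdot 92 = 13248$)
$E - -18941 = 13248 - -18941 = 13248 + 18941 = 32189$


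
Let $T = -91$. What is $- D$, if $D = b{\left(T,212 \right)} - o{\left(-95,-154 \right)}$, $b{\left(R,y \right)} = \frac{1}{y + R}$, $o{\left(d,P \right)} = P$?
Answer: $- \frac{18635}{121} \approx -154.01$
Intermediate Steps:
$b{\left(R,y \right)} = \frac{1}{R + y}$
$D = \frac{18635}{121}$ ($D = \frac{1}{-91 + 212} - -154 = \frac{1}{121} + 154 = \frac{18635}{121} \approx 154.01$)
$- D = \left(-1\right) \frac{18635}{121} = - \frac{18635}{121}$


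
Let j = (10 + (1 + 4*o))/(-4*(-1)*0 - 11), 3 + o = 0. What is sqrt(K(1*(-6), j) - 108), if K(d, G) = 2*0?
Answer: 6*I*sqrt(3) ≈ 10.392*I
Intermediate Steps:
o = -3 (o = -3 + 0 = -3)
j = 1/11 (j = (10 + (1 + 4*(-3)))/(-4*(-1)*0 - 11) = (10 + (1 - 12))/(4*0 - 11) = (10 - 11)/(0 - 11) = -1/(-11) = -1*(-1/11) = 1/11 ≈ 0.090909)
K(d, G) = 0
sqrt(K(1*(-6), j) - 108) = sqrt(0 - 108) = sqrt(-108) = 6*I*sqrt(3)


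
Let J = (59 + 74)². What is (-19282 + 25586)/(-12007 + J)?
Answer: 3152/2841 ≈ 1.1095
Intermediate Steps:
J = 17689 (J = 133² = 17689)
(-19282 + 25586)/(-12007 + J) = (-19282 + 25586)/(-12007 + 17689) = 6304/5682 = 6304*(1/5682) = 3152/2841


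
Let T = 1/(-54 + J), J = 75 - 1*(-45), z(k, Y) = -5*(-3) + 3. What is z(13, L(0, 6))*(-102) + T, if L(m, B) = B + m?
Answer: -121175/66 ≈ -1836.0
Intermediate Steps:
z(k, Y) = 18 (z(k, Y) = 15 + 3 = 18)
J = 120 (J = 75 + 45 = 120)
T = 1/66 (T = 1/(-54 + 120) = 1/66 ≈ 0.015152)
z(13, L(0, 6))*(-102) + T = 18*(-102) + 1/66 = -1836 + 1/66 = -121175/66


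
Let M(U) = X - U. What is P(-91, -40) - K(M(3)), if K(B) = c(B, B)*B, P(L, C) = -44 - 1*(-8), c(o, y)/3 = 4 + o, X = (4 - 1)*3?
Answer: -216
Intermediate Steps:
X = 9 (X = 3*3 = 9)
c(o, y) = 12 + 3*o (c(o, y) = 3*(4 + o) = 12 + 3*o)
P(L, C) = -36 (P(L, C) = -44 + 8 = -36)
M(U) = 9 - U
K(B) = B*(12 + 3*B) (K(B) = (12 + 3*B)*B = B*(12 + 3*B))
P(-91, -40) - K(M(3)) = -36 - 3*(9 - 1*3)*(4 + (9 - 1*3)) = -36 - 3*(9 - 3)*(4 + (9 - 3)) = -36 - 3*6*(4 + 6) = -36 - 3*6*10 = -36 - 1*180 = -36 - 180 = -216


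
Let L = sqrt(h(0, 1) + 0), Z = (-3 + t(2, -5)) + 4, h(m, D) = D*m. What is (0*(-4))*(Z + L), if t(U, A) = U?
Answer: 0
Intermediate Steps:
Z = 3 (Z = (-3 + 2) + 4 = -1 + 4 = 3)
L = 0 (L = sqrt(1*0 + 0) = sqrt(0 + 0) = sqrt(0) = 0)
(0*(-4))*(Z + L) = (0*(-4))*(3 + 0) = 0*3 = 0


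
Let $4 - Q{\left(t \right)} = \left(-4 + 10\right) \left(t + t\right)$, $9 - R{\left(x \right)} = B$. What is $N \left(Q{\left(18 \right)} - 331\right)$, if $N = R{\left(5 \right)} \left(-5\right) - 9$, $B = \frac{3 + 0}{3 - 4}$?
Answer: $37467$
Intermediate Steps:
$B = -3$ ($B = \frac{3}{-1} = 3 \left(-1\right) = -3$)
$R{\left(x \right)} = 12$ ($R{\left(x \right)} = 9 - -3 = 9 + 3 = 12$)
$N = -69$ ($N = 12 \left(-5\right) - 9 = -60 - 9 = -69$)
$Q{\left(t \right)} = 4 - 12 t$ ($Q{\left(t \right)} = 4 - \left(-4 + 10\right) \left(t + t\right) = 4 - 6 \cdot 2 t = 4 - 12 t$)
$N \left(Q{\left(18 \right)} - 331\right) = - 69 \left(\left(4 - 216\right) - 331\right) = - 69 \left(-212 - 331\right) = \left(-69\right) \left(-543\right) = 37467$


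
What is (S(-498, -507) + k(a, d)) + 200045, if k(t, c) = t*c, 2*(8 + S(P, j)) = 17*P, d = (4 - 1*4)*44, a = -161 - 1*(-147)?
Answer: 195804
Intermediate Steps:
a = -14 (a = -161 + 147 = -14)
d = 0 (d = (4 - 4)*44 = 0*44 = 0)
S(P, j) = -8 + 17*P/2 (S(P, j) = -8 + (17*P)/2 = -8 + 17*P/2)
k(t, c) = c*t
(S(-498, -507) + k(a, d)) + 200045 = ((-8 + (17/2)*(-498)) + 0*(-14)) + 200045 = ((-8 - 4233) + 0) + 200045 = (-4241 + 0) + 200045 = -4241 + 200045 = 195804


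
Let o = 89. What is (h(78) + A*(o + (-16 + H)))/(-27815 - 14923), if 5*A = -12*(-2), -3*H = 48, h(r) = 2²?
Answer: -694/106845 ≈ -0.0064954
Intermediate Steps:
h(r) = 4
H = -16 (H = -⅓*48 = -16)
A = 24/5 (A = (-12*(-2))/5 = (⅕)*24 = 24/5 ≈ 4.8000)
(h(78) + A*(o + (-16 + H)))/(-27815 - 14923) = (4 + 24*(89 + (-16 - 16))/5)/(-27815 - 14923) = (4 + 24*(89 - 32)/5)/(-42738) = (4 + (24/5)*57)*(-1/42738) = (4 + 1368/5)*(-1/42738) = (1388/5)*(-1/42738) = -694/106845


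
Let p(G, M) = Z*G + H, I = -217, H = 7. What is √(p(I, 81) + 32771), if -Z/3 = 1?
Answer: √33429 ≈ 182.84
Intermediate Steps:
Z = -3 (Z = -3*1 = -3)
p(G, M) = 7 - 3*G (p(G, M) = -3*G + 7 = 7 - 3*G)
√(p(I, 81) + 32771) = √((7 - 3*(-217)) + 32771) = √((7 + 651) + 32771) = √(658 + 32771) = √33429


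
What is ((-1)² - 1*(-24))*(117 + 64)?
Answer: 4525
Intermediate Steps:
((-1)² - 1*(-24))*(117 + 64) = (1 + 24)*181 = 25*181 = 4525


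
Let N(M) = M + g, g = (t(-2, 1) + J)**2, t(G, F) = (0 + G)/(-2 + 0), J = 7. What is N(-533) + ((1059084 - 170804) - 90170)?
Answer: 797641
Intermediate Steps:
t(G, F) = -G/2 (t(G, F) = G/(-2) = G*(-1/2) = -G/2)
g = 64 (g = (-1/2*(-2) + 7)**2 = (1 + 7)**2 = 8**2 = 64)
N(M) = 64 + M (N(M) = M + 64 = 64 + M)
N(-533) + ((1059084 - 170804) - 90170) = (64 - 533) + ((1059084 - 170804) - 90170) = -469 + (888280 - 90170) = -469 + 798110 = 797641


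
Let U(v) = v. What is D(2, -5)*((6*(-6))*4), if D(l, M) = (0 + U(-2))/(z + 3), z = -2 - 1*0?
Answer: 288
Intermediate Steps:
z = -2 (z = -2 + 0 = -2)
D(l, M) = -2 (D(l, M) = (0 - 2)/(-2 + 3) = -2/1 = -2*1 = -2)
D(2, -5)*((6*(-6))*4) = -2*6*(-6)*4 = -(-72)*4 = -2*(-144) = 288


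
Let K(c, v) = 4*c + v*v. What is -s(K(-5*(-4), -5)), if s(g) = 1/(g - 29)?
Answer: -1/76 ≈ -0.013158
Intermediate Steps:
K(c, v) = v**2 + 4*c (K(c, v) = 4*c + v**2 = v**2 + 4*c)
s(g) = 1/(-29 + g)
-s(K(-5*(-4), -5)) = -1/(-29 + ((-5)**2 + 4*(-5*(-4)))) = -1/(-29 + (25 + 4*20)) = -1/(-29 + (25 + 80)) = -1/(-29 + 105) = -1/76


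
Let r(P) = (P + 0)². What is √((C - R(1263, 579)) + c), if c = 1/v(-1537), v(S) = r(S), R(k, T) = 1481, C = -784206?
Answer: I*√1856082612502/1537 ≈ 886.39*I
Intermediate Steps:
r(P) = P²
v(S) = S²
c = 1/2362369 (c = 1/((-1537)²) = 1/2362369 ≈ 4.2330e-7)
√((C - R(1263, 579)) + c) = √((-784206 - 1*1481) + 1/2362369) = √((-784206 - 1481) + 1/2362369) = √(-785687 + 1/2362369) = √(-1856082612502/2362369) = I*√1856082612502/1537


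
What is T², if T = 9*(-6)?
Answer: 2916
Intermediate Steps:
T = -54
T² = (-54)² = 2916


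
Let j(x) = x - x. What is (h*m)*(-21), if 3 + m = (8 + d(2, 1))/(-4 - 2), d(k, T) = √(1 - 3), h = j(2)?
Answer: 0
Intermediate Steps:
j(x) = 0
h = 0
d(k, T) = I*√2 (d(k, T) = √(-2) = I*√2)
m = -13/3 - I*√2/6 (m = -3 + (8 + I*√2)/(-4 - 2) = -3 + (8 + I*√2)/(-6) = -3 + (8 + I*√2)*(-⅙) = -3 + (-4/3 - I*√2/6) = -13/3 - I*√2/6 ≈ -4.3333 - 0.2357*I)
(h*m)*(-21) = (0*(-13/3 - I*√2/6))*(-21) = 0*(-21) = 0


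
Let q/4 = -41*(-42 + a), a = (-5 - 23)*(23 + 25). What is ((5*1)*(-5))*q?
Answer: -5682600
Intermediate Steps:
a = -1344 (a = -28*48 = -1344)
q = 227304 (q = 4*(-41*(-42 - 1344)) = 4*(-41*(-1386)) = 4*56826 = 227304)
((5*1)*(-5))*q = ((5*1)*(-5))*227304 = (5*(-5))*227304 = -25*227304 = -5682600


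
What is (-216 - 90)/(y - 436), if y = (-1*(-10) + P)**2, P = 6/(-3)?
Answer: 51/62 ≈ 0.82258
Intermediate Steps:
P = -2 (P = 6*(-1/3) = -2)
y = 64 (y = (-1*(-10) - 2)**2 = (10 - 2)**2 = 8**2 = 64)
(-216 - 90)/(y - 436) = (-216 - 90)/(64 - 436) = -306/(-372) = -306*(-1/372) = 51/62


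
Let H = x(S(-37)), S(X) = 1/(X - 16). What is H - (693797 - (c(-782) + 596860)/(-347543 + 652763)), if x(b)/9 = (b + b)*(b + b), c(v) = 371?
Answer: -198278058275087/285787660 ≈ -6.9380e+5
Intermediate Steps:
S(X) = 1/(-16 + X)
x(b) = 36*b² (x(b) = 9*((b + b)*(b + b)) = 9*((2*b)*(2*b)) = 9*(4*b²) = 36*b²)
H = 36/2809 (H = 36*(1/(-16 - 37))² = 36*(1/(-53))² = 36*(-1/53)² = 36*(1/2809) = 36/2809 ≈ 0.012816)
H - (693797 - (c(-782) + 596860)/(-347543 + 652763)) = 36/2809 - (693797 - (371 + 596860)/(-347543 + 652763)) = 36/2809 - (693797 - 597231/305220) = 36/2809 - (693797 - 1*199077/101740) = 36/2809 - (693797 - 199077/101740) = 36/2809 - 1*70586707703/101740 = 36/2809 - 70586707703/101740 = -198278058275087/285787660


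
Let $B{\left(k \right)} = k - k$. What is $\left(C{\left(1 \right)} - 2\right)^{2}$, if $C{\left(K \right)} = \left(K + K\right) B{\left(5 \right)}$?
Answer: $4$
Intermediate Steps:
$B{\left(k \right)} = 0$
$C{\left(K \right)} = 0$ ($C{\left(K \right)} = \left(K + K\right) 0 = 2 K 0 = 0$)
$\left(C{\left(1 \right)} - 2\right)^{2} = \left(0 - 2\right)^{2} = \left(-2\right)^{2} = 4$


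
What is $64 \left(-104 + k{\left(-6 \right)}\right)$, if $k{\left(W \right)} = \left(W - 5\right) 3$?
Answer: $-8768$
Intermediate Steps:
$k{\left(W \right)} = -15 + 3 W$ ($k{\left(W \right)} = \left(-5 + W\right) 3 = -15 + 3 W$)
$64 \left(-104 + k{\left(-6 \right)}\right) = 64 \left(-104 + \left(-15 + 3 \left(-6\right)\right)\right) = 64 \left(-104 - 33\right) = 64 \left(-137\right) = -8768$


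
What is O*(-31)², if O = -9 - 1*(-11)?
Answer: 1922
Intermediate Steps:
O = 2 (O = -9 + 11 = 2)
O*(-31)² = 2*(-31)² = 2*961 = 1922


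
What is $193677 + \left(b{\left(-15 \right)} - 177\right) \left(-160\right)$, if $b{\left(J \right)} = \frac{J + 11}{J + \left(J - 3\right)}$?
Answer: $\frac{7325261}{33} \approx 2.2198 \cdot 10^{5}$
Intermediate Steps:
$b{\left(J \right)} = \frac{11 + J}{-3 + 2 J}$ ($b{\left(J \right)} = \frac{11 + J}{J + \left(-3 + J\right)} = \frac{11 + J}{-3 + 2 J}$)
$193677 + \left(b{\left(-15 \right)} - 177\right) \left(-160\right) = 193677 + \left(\frac{11 - 15}{-3 + 2 \left(-15\right)} - 177\right) \left(-160\right) = 193677 + \left(\frac{1}{-3 - 30} \left(-4\right) - 177\right) \left(-160\right) = 193677 + \left(\frac{1}{-33} \left(-4\right) - 177\right) \left(-160\right) = 193677 + \left(\left(- \frac{1}{33}\right) \left(-4\right) - 177\right) \left(-160\right) = 193677 + \left(\frac{4}{33} - 177\right) \left(-160\right) = 193677 - - \frac{933920}{33} = 193677 + \frac{933920}{33} = \frac{7325261}{33}$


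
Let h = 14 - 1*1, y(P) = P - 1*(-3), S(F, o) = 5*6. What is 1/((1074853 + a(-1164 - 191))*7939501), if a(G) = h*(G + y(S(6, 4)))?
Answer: 1/8397348204167 ≈ 1.1909e-13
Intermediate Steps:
S(F, o) = 30
y(P) = 3 + P (y(P) = P + 3 = 3 + P)
h = 13 (h = 14 - 1 = 13)
a(G) = 429 + 13*G (a(G) = 13*(G + (3 + 30)) = 13*(G + 33) = 13*(33 + G) = 429 + 13*G)
1/((1074853 + a(-1164 - 191))*7939501) = 1/((1074853 + (429 + 13*(-1164 - 191)))*7939501) = (1/7939501)/(1074853 + (429 + 13*(-1355))) = (1/7939501)/(1074853 + (429 - 17615)) = (1/7939501)/(1074853 - 17186) = (1/7939501)/1057667 = (1/1057667)*(1/7939501) = 1/8397348204167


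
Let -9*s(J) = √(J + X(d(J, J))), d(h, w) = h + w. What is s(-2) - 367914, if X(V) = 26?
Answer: -367914 - 2*√6/9 ≈ -3.6791e+5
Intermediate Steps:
s(J) = -√(26 + J)/9 (s(J) = -√(J + 26)/9 = -√(26 + J)/9)
s(-2) - 367914 = -√(26 - 2)/9 - 367914 = -2*√6/9 - 367914 = -367914 - 2*√6/9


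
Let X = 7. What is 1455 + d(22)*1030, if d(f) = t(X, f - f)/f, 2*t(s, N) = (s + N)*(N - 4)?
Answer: 8795/11 ≈ 799.54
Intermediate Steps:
t(s, N) = (-4 + N)*(N + s)/2 (t(s, N) = ((s + N)*(N - 4))/2 = ((N + s)*(-4 + N))/2 = ((-4 + N)*(N + s))/2 = (-4 + N)*(N + s)/2)
d(f) = -14/f (d(f) = ((f - f)²/2 - 2*(f - f) - 2*7 + (½)*(f - f)*7)/f = ((½)*0² - 2*0 - 14 + (½)*0*7)/f = ((½)*0 + 0 - 14 + 0)/f = (0 + 0 - 14 + 0)/f = -14/f)
1455 + d(22)*1030 = 1455 - 14/22*1030 = 1455 - 14*1/22*1030 = 1455 - 7/11*1030 = 1455 - 7210/11 = 8795/11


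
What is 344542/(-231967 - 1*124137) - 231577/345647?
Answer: -100777702341/61543139644 ≈ -1.6375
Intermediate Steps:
344542/(-231967 - 1*124137) - 231577/345647 = 344542/(-231967 - 124137) - 231577*1/345647 = 344542/(-356104) - 231577/345647 = 344542*(-1/356104) - 231577/345647 = -172271/178052 - 231577/345647 = -100777702341/61543139644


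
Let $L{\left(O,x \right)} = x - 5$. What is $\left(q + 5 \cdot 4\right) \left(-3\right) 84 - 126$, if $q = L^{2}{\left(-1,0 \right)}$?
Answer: $-11466$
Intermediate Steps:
$L{\left(O,x \right)} = -5 + x$
$q = 25$ ($q = \left(-5 + 0\right)^{2} = \left(-5\right)^{2} = 25$)
$\left(q + 5 \cdot 4\right) \left(-3\right) 84 - 126 = \left(25 + 5 \cdot 4\right) \left(-3\right) 84 - 126 = \left(25 + 20\right) \left(-3\right) 84 - 126 = 45 \left(-3\right) 84 - 126 = \left(-135\right) 84 - 126 = -11340 - 126 = -11466$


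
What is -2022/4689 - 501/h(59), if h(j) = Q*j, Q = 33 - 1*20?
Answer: -1300021/1198821 ≈ -1.0844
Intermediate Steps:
Q = 13 (Q = 33 - 20 = 13)
h(j) = 13*j
-2022/4689 - 501/h(59) = -2022/4689 - 501/(13*59) = -2022*1/4689 - 501/767 = -674/1563 - 501*1/767 = -674/1563 - 501/767 = -1300021/1198821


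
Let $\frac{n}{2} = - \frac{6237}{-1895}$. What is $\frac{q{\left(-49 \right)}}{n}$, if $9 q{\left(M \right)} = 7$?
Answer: $\frac{1895}{16038} \approx 0.11816$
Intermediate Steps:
$q{\left(M \right)} = \frac{7}{9}$ ($q{\left(M \right)} = \frac{1}{9} \cdot 7 = \frac{7}{9}$)
$n = \frac{12474}{1895}$ ($n = 2 \left(- \frac{6237}{-1895}\right) = 2 \left(\left(-6237\right) \left(- \frac{1}{1895}\right)\right) = 2 \cdot \frac{6237}{1895} = \frac{12474}{1895} \approx 6.5826$)
$\frac{q{\left(-49 \right)}}{n} = \frac{7}{9 \cdot \frac{12474}{1895}} = \frac{7}{9} \cdot \frac{1895}{12474} = \frac{1895}{16038}$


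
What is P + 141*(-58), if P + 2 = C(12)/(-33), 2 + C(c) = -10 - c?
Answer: -89972/11 ≈ -8179.3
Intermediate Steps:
C(c) = -12 - c (C(c) = -2 + (-10 - c) = -12 - c)
P = -14/11 (P = -2 + (-12 - 1*12)/(-33) = -2 + (-12 - 12)*(-1/33) = -2 - 24*(-1/33) = -2 + 8/11 = -14/11 ≈ -1.2727)
P + 141*(-58) = -14/11 + 141*(-58) = -14/11 - 8178 = -89972/11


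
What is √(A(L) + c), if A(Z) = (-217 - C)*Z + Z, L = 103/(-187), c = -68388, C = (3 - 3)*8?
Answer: 2*I*√596824899/187 ≈ 261.28*I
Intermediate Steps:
C = 0 (C = 0*8 = 0)
L = -103/187 (L = 103*(-1/187) = -103/187 ≈ -0.55080)
A(Z) = -216*Z (A(Z) = (-217 - 1*0)*Z + Z = (-217 + 0)*Z + Z = -217*Z + Z = -216*Z)
√(A(L) + c) = √(-216*(-103/187) - 68388) = √(22248/187 - 68388) = √(-12766308/187) = 2*I*√596824899/187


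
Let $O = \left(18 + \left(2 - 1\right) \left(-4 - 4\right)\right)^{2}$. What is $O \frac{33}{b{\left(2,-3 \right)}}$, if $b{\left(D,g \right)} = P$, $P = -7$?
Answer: $- \frac{3300}{7} \approx -471.43$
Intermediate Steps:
$b{\left(D,g \right)} = -7$
$O = 100$ ($O = \left(18 + \left(2 - 1\right) \left(-8\right)\right)^{2} = \left(18 + 1 \left(-8\right)\right)^{2} = \left(18 - 8\right)^{2} = 10^{2} = 100$)
$O \frac{33}{b{\left(2,-3 \right)}} = 100 \frac{33}{-7} = 100 \cdot 33 \left(- \frac{1}{7}\right) = 100 \left(- \frac{33}{7}\right) = - \frac{3300}{7}$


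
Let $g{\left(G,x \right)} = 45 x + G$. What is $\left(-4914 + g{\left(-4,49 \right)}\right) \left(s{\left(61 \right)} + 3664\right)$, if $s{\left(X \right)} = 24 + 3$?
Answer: $-10013683$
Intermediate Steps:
$g{\left(G,x \right)} = G + 45 x$
$s{\left(X \right)} = 27$
$\left(-4914 + g{\left(-4,49 \right)}\right) \left(s{\left(61 \right)} + 3664\right) = \left(-4914 + \left(-4 + 45 \cdot 49\right)\right) \left(27 + 3664\right) = \left(-4914 + \left(-4 + 2205\right)\right) 3691 = \left(-4914 + 2201\right) 3691 = \left(-2713\right) 3691 = -10013683$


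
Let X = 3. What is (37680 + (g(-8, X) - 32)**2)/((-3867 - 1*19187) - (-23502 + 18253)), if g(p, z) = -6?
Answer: -39124/17805 ≈ -2.1974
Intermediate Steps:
(37680 + (g(-8, X) - 32)**2)/((-3867 - 1*19187) - (-23502 + 18253)) = (37680 + (-6 - 32)**2)/((-3867 - 1*19187) - (-23502 + 18253)) = (37680 + (-38)**2)/((-3867 - 19187) - 1*(-5249)) = (37680 + 1444)/(-23054 + 5249) = 39124/(-17805) = 39124*(-1/17805) = -39124/17805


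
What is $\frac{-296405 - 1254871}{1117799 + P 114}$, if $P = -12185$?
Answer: $\frac{1551276}{271291} \approx 5.7181$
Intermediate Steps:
$\frac{-296405 - 1254871}{1117799 + P 114} = \frac{-296405 - 1254871}{1117799 - 1389090} = - \frac{1551276}{1117799 - 1389090} = - \frac{1551276}{-271291} = \left(-1551276\right) \left(- \frac{1}{271291}\right) = \frac{1551276}{271291}$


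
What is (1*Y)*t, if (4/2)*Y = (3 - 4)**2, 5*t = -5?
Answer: -1/2 ≈ -0.50000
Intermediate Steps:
t = -1 (t = (1/5)*(-5) = -1)
Y = 1/2 (Y = (3 - 4)**2/2 = (1/2)*(-1)**2 = (1/2)*1 = 1/2 ≈ 0.50000)
(1*Y)*t = (1*(1/2))*(-1) = (1/2)*(-1) = -1/2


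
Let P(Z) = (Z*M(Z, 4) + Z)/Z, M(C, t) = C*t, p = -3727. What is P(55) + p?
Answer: -3506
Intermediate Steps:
P(Z) = (Z + 4*Z**2)/Z (P(Z) = (Z*(Z*4) + Z)/Z = (Z*(4*Z) + Z)/Z = (4*Z**2 + Z)/Z = (Z + 4*Z**2)/Z)
P(55) + p = (1 + 4*55) - 3727 = (1 + 220) - 3727 = 221 - 3727 = -3506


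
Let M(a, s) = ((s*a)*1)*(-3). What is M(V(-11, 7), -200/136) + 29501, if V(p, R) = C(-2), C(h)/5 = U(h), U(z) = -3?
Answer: 500392/17 ≈ 29435.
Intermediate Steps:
C(h) = -15 (C(h) = 5*(-3) = -15)
V(p, R) = -15
M(a, s) = -3*a*s (M(a, s) = ((a*s)*1)*(-3) = (a*s)*(-3) = -3*a*s)
M(V(-11, 7), -200/136) + 29501 = -3*(-15)*(-200/136) + 29501 = -3*(-15)*(-200*1/136) + 29501 = -3*(-15)*(-25/17) + 29501 = -1125/17 + 29501 = 500392/17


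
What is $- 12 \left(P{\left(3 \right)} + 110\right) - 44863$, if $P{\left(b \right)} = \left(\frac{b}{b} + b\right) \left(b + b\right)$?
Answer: $-46471$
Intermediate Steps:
$P{\left(b \right)} = 2 b \left(1 + b\right)$ ($P{\left(b \right)} = \left(1 + b\right) 2 b = 2 b \left(1 + b\right)$)
$- 12 \left(P{\left(3 \right)} + 110\right) - 44863 = - 12 \left(2 \cdot 3 \left(1 + 3\right) + 110\right) - 44863 = - 12 \left(2 \cdot 3 \cdot 4 + 110\right) - 44863 = - 12 \left(24 + 110\right) - 44863 = \left(-12\right) 134 - 44863 = -1608 - 44863 = -46471$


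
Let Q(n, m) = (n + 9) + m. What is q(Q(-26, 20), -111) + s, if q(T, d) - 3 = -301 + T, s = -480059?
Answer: -480354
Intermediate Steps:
Q(n, m) = 9 + m + n (Q(n, m) = (9 + n) + m = 9 + m + n)
q(T, d) = -298 + T (q(T, d) = 3 + (-301 + T) = -298 + T)
q(Q(-26, 20), -111) + s = (-298 + (9 + 20 - 26)) - 480059 = (-298 + 3) - 480059 = -295 - 480059 = -480354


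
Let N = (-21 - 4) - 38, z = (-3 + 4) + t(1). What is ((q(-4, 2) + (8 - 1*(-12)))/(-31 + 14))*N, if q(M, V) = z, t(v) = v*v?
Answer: 1386/17 ≈ 81.529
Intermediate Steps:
t(v) = v²
z = 2 (z = (-3 + 4) + 1² = 1 + 1 = 2)
q(M, V) = 2
N = -63 (N = -25 - 38 = -63)
((q(-4, 2) + (8 - 1*(-12)))/(-31 + 14))*N = ((2 + (8 - 1*(-12)))/(-31 + 14))*(-63) = ((2 + (8 + 12))/(-17))*(-63) = ((2 + 20)*(-1/17))*(-63) = (22*(-1/17))*(-63) = -22/17*(-63) = 1386/17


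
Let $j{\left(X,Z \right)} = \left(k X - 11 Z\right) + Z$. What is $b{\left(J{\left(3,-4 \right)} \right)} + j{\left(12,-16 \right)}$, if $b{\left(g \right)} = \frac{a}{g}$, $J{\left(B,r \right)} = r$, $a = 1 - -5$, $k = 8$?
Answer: $\frac{509}{2} \approx 254.5$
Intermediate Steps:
$a = 6$ ($a = 1 + 5 = 6$)
$j{\left(X,Z \right)} = - 10 Z + 8 X$ ($j{\left(X,Z \right)} = \left(8 X - 11 Z\right) + Z = \left(- 11 Z + 8 X\right) + Z = - 10 Z + 8 X$)
$b{\left(g \right)} = \frac{6}{g}$
$b{\left(J{\left(3,-4 \right)} \right)} + j{\left(12,-16 \right)} = \frac{6}{-4} + \left(\left(-10\right) \left(-16\right) + 8 \cdot 12\right) = 6 \left(- \frac{1}{4}\right) + \left(160 + 96\right) = - \frac{3}{2} + 256 = \frac{509}{2}$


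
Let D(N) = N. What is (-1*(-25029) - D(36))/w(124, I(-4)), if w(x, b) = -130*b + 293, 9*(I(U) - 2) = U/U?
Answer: 224937/167 ≈ 1346.9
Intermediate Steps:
I(U) = 19/9 (I(U) = 2 + (U/U)/9 = 2 + (⅑)*1 = 2 + ⅑ = 19/9)
w(x, b) = 293 - 130*b
(-1*(-25029) - D(36))/w(124, I(-4)) = (-1*(-25029) - 1*36)/(293 - 130*19/9) = (25029 - 36)/(293 - 2470/9) = 24993/(167/9) = 24993*(9/167) = 224937/167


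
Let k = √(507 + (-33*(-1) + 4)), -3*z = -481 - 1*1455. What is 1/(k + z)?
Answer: 363/233950 - 9*√34/935800 ≈ 0.0014955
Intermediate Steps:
z = 1936/3 (z = -(-481 - 1*1455)/3 = -(-481 - 1455)/3 = -⅓*(-1936) = 1936/3 ≈ 645.33)
k = 4*√34 (k = √(507 + (33 + 4)) = √(507 + 37) = √544 = 4*√34 ≈ 23.324)
1/(k + z) = 1/(4*√34 + 1936/3) = 1/(1936/3 + 4*√34)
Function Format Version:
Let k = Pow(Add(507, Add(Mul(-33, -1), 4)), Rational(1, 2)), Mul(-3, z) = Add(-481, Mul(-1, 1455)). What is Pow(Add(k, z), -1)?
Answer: Add(Rational(363, 233950), Mul(Rational(-9, 935800), Pow(34, Rational(1, 2)))) ≈ 0.0014955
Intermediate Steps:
z = Rational(1936, 3) (z = Mul(Rational(-1, 3), Add(-481, Mul(-1, 1455))) = Mul(Rational(-1, 3), Add(-481, -1455)) = Mul(Rational(-1, 3), -1936) = Rational(1936, 3) ≈ 645.33)
k = Mul(4, Pow(34, Rational(1, 2))) (k = Pow(Add(507, Add(33, 4)), Rational(1, 2)) = Pow(Add(507, 37), Rational(1, 2)) = Pow(544, Rational(1, 2)) = Mul(4, Pow(34, Rational(1, 2))) ≈ 23.324)
Pow(Add(k, z), -1) = Pow(Add(Mul(4, Pow(34, Rational(1, 2))), Rational(1936, 3)), -1) = Pow(Add(Rational(1936, 3), Mul(4, Pow(34, Rational(1, 2)))), -1)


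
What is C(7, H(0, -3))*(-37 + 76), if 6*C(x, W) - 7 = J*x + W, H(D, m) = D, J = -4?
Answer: -273/2 ≈ -136.50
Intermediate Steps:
C(x, W) = 7/6 - 2*x/3 + W/6 (C(x, W) = 7/6 + (-4*x + W)/6 = 7/6 + (W - 4*x)/6 = 7/6 + (-2*x/3 + W/6) = 7/6 - 2*x/3 + W/6)
C(7, H(0, -3))*(-37 + 76) = (7/6 - ⅔*7 + (⅙)*0)*(-37 + 76) = (7/6 - 14/3 + 0)*39 = -7/2*39 = -273/2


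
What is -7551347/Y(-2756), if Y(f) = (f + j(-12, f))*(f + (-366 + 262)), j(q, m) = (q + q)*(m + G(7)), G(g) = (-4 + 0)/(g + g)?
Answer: 52859429/1269165040 ≈ 0.041649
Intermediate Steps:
G(g) = -2/g (G(g) = -4*1/(2*g) = -2/g)
j(q, m) = 2*q*(-2/7 + m) (j(q, m) = (q + q)*(m - 2/7) = (2*q)*(m - 2*⅐) = (2*q)*(m - 2/7) = (2*q)*(-2/7 + m) = 2*q*(-2/7 + m))
Y(f) = (-104 + f)*(48/7 - 23*f) (Y(f) = (f + (2/7)*(-12)*(-2 + 7*f))*(f + (-366 + 262)) = (f + (48/7 - 24*f))*(f - 104) = (48/7 - 23*f)*(-104 + f) = (-104 + f)*(48/7 - 23*f))
-7551347/Y(-2756) = -7551347/(-4992/7 - 23*(-2756)² + (16792/7)*(-2756)) = -7551347/(-4992/7 - 23*7595536 - 46278752/7) = -7551347/(-4992/7 - 174697328 - 46278752/7) = -7551347/(-1269165040/7) = -7551347*(-7/1269165040) = 52859429/1269165040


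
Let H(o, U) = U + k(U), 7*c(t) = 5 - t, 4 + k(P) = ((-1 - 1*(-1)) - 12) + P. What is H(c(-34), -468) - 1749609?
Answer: -1750561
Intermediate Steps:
k(P) = -16 + P (k(P) = -4 + (((-1 - 1*(-1)) - 12) + P) = -4 + (((-1 + 1) - 12) + P) = -4 + ((0 - 12) + P) = -4 + (-12 + P) = -16 + P)
c(t) = 5/7 - t/7 (c(t) = (5 - t)/7 = 5/7 - t/7)
H(o, U) = -16 + 2*U (H(o, U) = U + (-16 + U) = -16 + 2*U)
H(c(-34), -468) - 1749609 = (-16 + 2*(-468)) - 1749609 = (-16 - 936) - 1749609 = -952 - 1749609 = -1750561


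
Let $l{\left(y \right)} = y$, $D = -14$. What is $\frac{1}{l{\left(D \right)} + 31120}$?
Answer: $\frac{1}{31106} \approx 3.2148 \cdot 10^{-5}$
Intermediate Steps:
$\frac{1}{l{\left(D \right)} + 31120} = \frac{1}{-14 + 31120} = \frac{1}{31106}$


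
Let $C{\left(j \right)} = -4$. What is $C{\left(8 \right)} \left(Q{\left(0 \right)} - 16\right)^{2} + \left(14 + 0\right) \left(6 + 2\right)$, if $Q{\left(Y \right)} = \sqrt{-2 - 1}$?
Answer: $-900 + 128 i \sqrt{3} \approx -900.0 + 221.7 i$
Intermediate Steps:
$Q{\left(Y \right)} = i \sqrt{3}$ ($Q{\left(Y \right)} = \sqrt{-3} = i \sqrt{3}$)
$C{\left(8 \right)} \left(Q{\left(0 \right)} - 16\right)^{2} + \left(14 + 0\right) \left(6 + 2\right) = - 4 \left(i \sqrt{3} - 16\right)^{2} + \left(14 + 0\right) \left(6 + 2\right) = - 4 \left(i \sqrt{3} - 16\right)^{2} + 14 \cdot 8 = - 4 \left(-16 + i \sqrt{3}\right)^{2} + 112 = 112 - 4 \left(-16 + i \sqrt{3}\right)^{2}$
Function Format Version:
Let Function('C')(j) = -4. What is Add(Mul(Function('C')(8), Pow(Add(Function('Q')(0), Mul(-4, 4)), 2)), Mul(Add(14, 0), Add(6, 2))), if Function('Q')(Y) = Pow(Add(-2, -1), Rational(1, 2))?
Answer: Add(-900, Mul(128, I, Pow(3, Rational(1, 2)))) ≈ Add(-900.00, Mul(221.70, I))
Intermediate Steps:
Function('Q')(Y) = Mul(I, Pow(3, Rational(1, 2))) (Function('Q')(Y) = Pow(-3, Rational(1, 2)) = Mul(I, Pow(3, Rational(1, 2))))
Add(Mul(Function('C')(8), Pow(Add(Function('Q')(0), Mul(-4, 4)), 2)), Mul(Add(14, 0), Add(6, 2))) = Add(Mul(-4, Pow(Add(Mul(I, Pow(3, Rational(1, 2))), Mul(-4, 4)), 2)), Mul(Add(14, 0), Add(6, 2))) = Add(Mul(-4, Pow(Add(Mul(I, Pow(3, Rational(1, 2))), -16), 2)), Mul(14, 8)) = Add(Mul(-4, Pow(Add(-16, Mul(I, Pow(3, Rational(1, 2)))), 2)), 112) = Add(112, Mul(-4, Pow(Add(-16, Mul(I, Pow(3, Rational(1, 2)))), 2)))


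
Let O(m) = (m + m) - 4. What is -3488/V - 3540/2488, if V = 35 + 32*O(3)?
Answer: -2257151/61578 ≈ -36.655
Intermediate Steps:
O(m) = -4 + 2*m (O(m) = 2*m - 4 = -4 + 2*m)
V = 99 (V = 35 + 32*(-4 + 2*3) = 35 + 32*(-4 + 6) = 35 + 32*2 = 35 + 64 = 99)
-3488/V - 3540/2488 = -3488/99 - 3540/2488 = -3488*1/99 - 3540*1/2488 = -3488/99 - 885/622 = -2257151/61578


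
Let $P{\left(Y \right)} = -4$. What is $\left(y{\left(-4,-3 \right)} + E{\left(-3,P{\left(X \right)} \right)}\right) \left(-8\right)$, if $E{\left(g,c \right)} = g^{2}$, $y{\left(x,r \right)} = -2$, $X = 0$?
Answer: $-56$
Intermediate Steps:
$\left(y{\left(-4,-3 \right)} + E{\left(-3,P{\left(X \right)} \right)}\right) \left(-8\right) = \left(-2 + \left(-3\right)^{2}\right) \left(-8\right) = \left(-2 + 9\right) \left(-8\right) = 7 \left(-8\right) = -56$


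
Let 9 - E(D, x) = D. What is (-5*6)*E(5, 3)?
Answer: -120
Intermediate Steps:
E(D, x) = 9 - D
(-5*6)*E(5, 3) = (-5*6)*(9 - 1*5) = -30*(9 - 5) = -30*4 = -120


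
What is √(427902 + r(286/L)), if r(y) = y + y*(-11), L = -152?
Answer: √617917658/38 ≈ 654.16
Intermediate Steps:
r(y) = -10*y (r(y) = y - 11*y = -10*y)
√(427902 + r(286/L)) = √(427902 - 2860/(-152)) = √(427902 - 2860*(-1)/152) = √(427902 - 10*(-143/76)) = √(427902 + 715/38) = √(16260991/38) = √617917658/38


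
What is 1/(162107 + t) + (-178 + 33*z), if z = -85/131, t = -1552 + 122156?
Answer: -7385259322/37035141 ≈ -199.41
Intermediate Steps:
t = 120604
z = -85/131 (z = -85*1/131 = -85/131 ≈ -0.64886)
1/(162107 + t) + (-178 + 33*z) = 1/(162107 + 120604) + (-178 + 33*(-85/131)) = 1/282711 + (-178 - 2805/131) = 1/282711 - 26123/131 = -7385259322/37035141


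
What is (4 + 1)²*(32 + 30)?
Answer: 1550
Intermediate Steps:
(4 + 1)²*(32 + 30) = 5²*62 = 25*62 = 1550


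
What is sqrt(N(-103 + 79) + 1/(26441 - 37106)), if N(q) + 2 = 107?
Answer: 4*sqrt(82936965)/3555 ≈ 10.247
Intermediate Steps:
N(q) = 105 (N(q) = -2 + 107 = 105)
sqrt(N(-103 + 79) + 1/(26441 - 37106)) = sqrt(105 + 1/(26441 - 37106)) = sqrt(105 + 1/(-10665)) = sqrt(105 - 1/10665) = sqrt(1119824/10665) = 4*sqrt(82936965)/3555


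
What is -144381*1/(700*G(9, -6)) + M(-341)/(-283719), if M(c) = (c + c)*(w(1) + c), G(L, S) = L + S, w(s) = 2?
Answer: -4605460971/66201100 ≈ -69.568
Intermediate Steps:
M(c) = 2*c*(2 + c) (M(c) = (c + c)*(2 + c) = (2*c)*(2 + c) = 2*c*(2 + c))
-144381*1/(700*G(9, -6)) + M(-341)/(-283719) = -144381*1/(700*(9 - 6)) + (2*(-341)*(2 - 341))/(-283719) = -144381/((3*14)*50) + (2*(-341)*(-339))*(-1/283719) = -144381/(42*50) + 231198*(-1/283719) = -144381/2100 - 77066/94573 = -144381*1/2100 - 77066/94573 = -48127/700 - 77066/94573 = -4605460971/66201100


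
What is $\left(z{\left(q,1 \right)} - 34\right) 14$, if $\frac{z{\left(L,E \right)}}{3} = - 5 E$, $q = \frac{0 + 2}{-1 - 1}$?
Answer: $-686$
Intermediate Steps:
$q = -1$ ($q = \frac{2}{-2} = 2 \left(- \frac{1}{2}\right) = -1$)
$z{\left(L,E \right)} = - 15 E$ ($z{\left(L,E \right)} = 3 \left(- 5 E\right) = - 15 E$)
$\left(z{\left(q,1 \right)} - 34\right) 14 = \left(\left(-15\right) 1 - 34\right) 14 = \left(-15 - 34\right) 14 = \left(-49\right) 14 = -686$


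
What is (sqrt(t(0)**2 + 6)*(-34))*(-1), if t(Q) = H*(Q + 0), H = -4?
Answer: 34*sqrt(6) ≈ 83.283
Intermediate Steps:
t(Q) = -4*Q (t(Q) = -4*(Q + 0) = -4*Q)
(sqrt(t(0)**2 + 6)*(-34))*(-1) = (sqrt((-4*0)**2 + 6)*(-34))*(-1) = (sqrt(0**2 + 6)*(-34))*(-1) = (sqrt(0 + 6)*(-34))*(-1) = (sqrt(6)*(-34))*(-1) = -34*sqrt(6)*(-1) = 34*sqrt(6)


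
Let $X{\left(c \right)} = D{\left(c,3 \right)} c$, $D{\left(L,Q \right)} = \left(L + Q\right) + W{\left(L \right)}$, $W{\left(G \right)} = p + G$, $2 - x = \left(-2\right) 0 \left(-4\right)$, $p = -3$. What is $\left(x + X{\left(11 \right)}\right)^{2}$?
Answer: $59536$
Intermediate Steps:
$x = 2$ ($x = 2 - \left(-2\right) 0 \left(-4\right) = 2 - 0 \left(-4\right) = 2 - 0 = 2 + 0 = 2$)
$W{\left(G \right)} = -3 + G$
$D{\left(L,Q \right)} = -3 + Q + 2 L$ ($D{\left(L,Q \right)} = \left(L + Q\right) + \left(-3 + L\right) = -3 + Q + 2 L$)
$X{\left(c \right)} = 2 c^{2}$ ($X{\left(c \right)} = \left(-3 + 3 + 2 c\right) c = 2 c c = 2 c^{2}$)
$\left(x + X{\left(11 \right)}\right)^{2} = \left(2 + 2 \cdot 11^{2}\right)^{2} = \left(2 + 2 \cdot 121\right)^{2} = \left(2 + 242\right)^{2} = 244^{2} = 59536$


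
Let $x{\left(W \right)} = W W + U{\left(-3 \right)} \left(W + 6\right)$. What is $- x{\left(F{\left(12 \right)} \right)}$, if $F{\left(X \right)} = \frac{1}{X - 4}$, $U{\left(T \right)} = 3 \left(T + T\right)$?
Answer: $\frac{7055}{64} \approx 110.23$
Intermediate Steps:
$U{\left(T \right)} = 6 T$ ($U{\left(T \right)} = 3 \cdot 2 T = 6 T$)
$F{\left(X \right)} = \frac{1}{-4 + X}$
$x{\left(W \right)} = -108 + W^{2} - 18 W$ ($x{\left(W \right)} = W W + 6 \left(-3\right) \left(W + 6\right) = W^{2} - 18 \left(6 + W\right) = W^{2} - \left(108 + 18 W\right) = -108 + W^{2} - 18 W$)
$- x{\left(F{\left(12 \right)} \right)} = - (-108 + \left(\frac{1}{-4 + 12}\right)^{2} - \frac{18}{-4 + 12}) = - (-108 + \left(\frac{1}{8}\right)^{2} - \frac{18}{8}) = - (-108 + \left(\frac{1}{8}\right)^{2} - \frac{9}{4}) = - (-108 + \frac{1}{64} - \frac{9}{4}) = \left(-1\right) \left(- \frac{7055}{64}\right) = \frac{7055}{64}$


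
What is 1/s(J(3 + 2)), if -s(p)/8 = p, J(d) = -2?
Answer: 1/16 ≈ 0.062500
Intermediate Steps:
s(p) = -8*p
1/s(J(3 + 2)) = 1/(-8*(-2)) = 1/16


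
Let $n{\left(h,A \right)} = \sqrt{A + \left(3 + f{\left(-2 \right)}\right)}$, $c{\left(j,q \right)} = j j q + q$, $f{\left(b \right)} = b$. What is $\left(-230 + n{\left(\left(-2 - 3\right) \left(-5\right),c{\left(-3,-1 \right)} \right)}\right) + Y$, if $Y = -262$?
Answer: $-492 + 3 i \approx -492.0 + 3.0 i$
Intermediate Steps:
$c{\left(j,q \right)} = q + q j^{2}$ ($c{\left(j,q \right)} = j^{2} q + q = q j^{2} + q = q + q j^{2}$)
$n{\left(h,A \right)} = \sqrt{1 + A}$ ($n{\left(h,A \right)} = \sqrt{A + \left(3 - 2\right)} = \sqrt{A + 1} = \sqrt{1 + A}$)
$\left(-230 + n{\left(\left(-2 - 3\right) \left(-5\right),c{\left(-3,-1 \right)} \right)}\right) + Y = \left(-230 + \sqrt{1 - \left(1 + \left(-3\right)^{2}\right)}\right) - 262 = \left(-230 + \sqrt{1 - \left(1 + 9\right)}\right) - 262 = \left(-230 + \sqrt{1 - 10}\right) - 262 = \left(-230 + \sqrt{-9}\right) - 262 = \left(-230 + 3 i\right) - 262 = -492 + 3 i$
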